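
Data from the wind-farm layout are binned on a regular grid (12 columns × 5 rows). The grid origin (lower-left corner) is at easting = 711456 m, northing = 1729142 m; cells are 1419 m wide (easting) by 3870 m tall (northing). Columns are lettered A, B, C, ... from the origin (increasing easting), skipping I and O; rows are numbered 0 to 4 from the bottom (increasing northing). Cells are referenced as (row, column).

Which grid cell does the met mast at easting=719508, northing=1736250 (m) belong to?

(1, F)

Column index: ⌊(719508 − 711456) / 1419⌋ = ⌊5.674⌋ = 5 → column F
Row offset from origin: ⌊(1736250 − 1729142) / 3870⌋ = ⌊1.837⌋ = 1 → row 1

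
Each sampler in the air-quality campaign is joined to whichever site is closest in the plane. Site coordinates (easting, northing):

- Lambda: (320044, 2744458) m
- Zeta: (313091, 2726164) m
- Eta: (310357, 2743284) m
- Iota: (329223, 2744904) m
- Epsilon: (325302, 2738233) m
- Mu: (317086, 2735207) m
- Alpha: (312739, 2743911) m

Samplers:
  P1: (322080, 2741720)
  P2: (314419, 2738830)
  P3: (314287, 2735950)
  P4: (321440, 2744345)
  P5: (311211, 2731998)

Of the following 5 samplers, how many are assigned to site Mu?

2

P1 → Lambda
P2 → Mu
P3 → Mu
P4 → Lambda
P5 → Zeta
2 of the 5 go to Mu.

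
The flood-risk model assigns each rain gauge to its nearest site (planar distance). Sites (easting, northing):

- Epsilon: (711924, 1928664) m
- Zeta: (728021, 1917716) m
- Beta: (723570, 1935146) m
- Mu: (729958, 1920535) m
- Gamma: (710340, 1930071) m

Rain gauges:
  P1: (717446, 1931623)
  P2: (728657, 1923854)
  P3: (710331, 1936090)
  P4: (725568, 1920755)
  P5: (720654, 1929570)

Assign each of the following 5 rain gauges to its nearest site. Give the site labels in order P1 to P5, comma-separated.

P1 → Epsilon (d²=39248165.00)
P2 → Mu (d²=12708362.00)
P3 → Gamma (d²=36228442.00)
P4 → Zeta (d²=15252730.00)
P5 → Beta (d²=39594832.00)

Epsilon, Mu, Gamma, Zeta, Beta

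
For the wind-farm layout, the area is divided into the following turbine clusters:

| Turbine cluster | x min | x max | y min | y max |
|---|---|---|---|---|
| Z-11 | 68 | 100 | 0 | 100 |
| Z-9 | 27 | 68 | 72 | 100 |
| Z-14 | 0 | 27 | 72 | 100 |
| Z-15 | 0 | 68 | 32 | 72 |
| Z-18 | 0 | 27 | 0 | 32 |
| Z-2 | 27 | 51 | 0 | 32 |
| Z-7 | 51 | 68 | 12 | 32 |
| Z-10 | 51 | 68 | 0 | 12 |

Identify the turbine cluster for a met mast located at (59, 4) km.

Z-10

The point has x = 59 and y = 4.
Only Z-10 satisfies 51 ≤ x ≤ 68 and 0 ≤ y ≤ 12.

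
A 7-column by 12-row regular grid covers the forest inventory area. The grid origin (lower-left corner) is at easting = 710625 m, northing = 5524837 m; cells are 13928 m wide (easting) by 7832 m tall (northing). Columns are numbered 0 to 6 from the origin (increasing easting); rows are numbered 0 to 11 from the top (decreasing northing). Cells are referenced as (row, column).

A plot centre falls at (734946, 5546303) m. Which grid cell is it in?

Column index: ⌊(734946 − 710625) / 13928⌋ = ⌊1.746⌋ = 1
Row offset from origin: ⌊(5546303 − 5524837) / 7832⌋ = ⌊2.741⌋ = 2 → row 9 (counted from top)

(9, 1)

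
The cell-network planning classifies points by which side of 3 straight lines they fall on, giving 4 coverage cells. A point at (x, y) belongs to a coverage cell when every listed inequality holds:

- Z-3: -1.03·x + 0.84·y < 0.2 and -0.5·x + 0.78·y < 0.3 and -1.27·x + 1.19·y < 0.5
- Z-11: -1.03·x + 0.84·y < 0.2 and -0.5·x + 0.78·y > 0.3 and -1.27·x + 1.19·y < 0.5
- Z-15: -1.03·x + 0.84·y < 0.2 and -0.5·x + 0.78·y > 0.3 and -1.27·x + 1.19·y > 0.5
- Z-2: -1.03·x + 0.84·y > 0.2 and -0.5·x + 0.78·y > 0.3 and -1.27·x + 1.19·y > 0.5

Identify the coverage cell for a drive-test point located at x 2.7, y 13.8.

Z-2

-1.03·2.7 + 0.84·13.8 = 8.811, which is > 0.2
-0.5·2.7 + 0.78·13.8 = 9.414, which is > 0.3
-1.27·2.7 + 1.19·13.8 = 12.993, which is > 0.5
This sign pattern matches Z-2.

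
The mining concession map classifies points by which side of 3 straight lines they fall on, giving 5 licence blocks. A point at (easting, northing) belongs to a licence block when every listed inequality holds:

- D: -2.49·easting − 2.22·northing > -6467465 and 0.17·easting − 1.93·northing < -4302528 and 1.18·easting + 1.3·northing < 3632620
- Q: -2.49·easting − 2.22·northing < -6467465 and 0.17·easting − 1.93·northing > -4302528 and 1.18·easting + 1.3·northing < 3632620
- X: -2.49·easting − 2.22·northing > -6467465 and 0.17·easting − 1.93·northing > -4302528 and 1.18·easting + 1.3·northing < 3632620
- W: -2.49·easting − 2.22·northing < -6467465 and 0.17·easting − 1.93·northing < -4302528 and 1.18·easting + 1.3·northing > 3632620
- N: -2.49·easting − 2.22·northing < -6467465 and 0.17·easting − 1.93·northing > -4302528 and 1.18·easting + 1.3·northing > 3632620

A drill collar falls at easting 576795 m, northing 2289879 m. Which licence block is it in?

-2.49·576795 − 2.22·2289879 = -6519750.930, which is < -6467465
0.17·576795 − 1.93·2289879 = -4321411.320, which is < -4302528
1.18·576795 + 1.3·2289879 = 3657460.800, which is > 3632620
This sign pattern matches W.

W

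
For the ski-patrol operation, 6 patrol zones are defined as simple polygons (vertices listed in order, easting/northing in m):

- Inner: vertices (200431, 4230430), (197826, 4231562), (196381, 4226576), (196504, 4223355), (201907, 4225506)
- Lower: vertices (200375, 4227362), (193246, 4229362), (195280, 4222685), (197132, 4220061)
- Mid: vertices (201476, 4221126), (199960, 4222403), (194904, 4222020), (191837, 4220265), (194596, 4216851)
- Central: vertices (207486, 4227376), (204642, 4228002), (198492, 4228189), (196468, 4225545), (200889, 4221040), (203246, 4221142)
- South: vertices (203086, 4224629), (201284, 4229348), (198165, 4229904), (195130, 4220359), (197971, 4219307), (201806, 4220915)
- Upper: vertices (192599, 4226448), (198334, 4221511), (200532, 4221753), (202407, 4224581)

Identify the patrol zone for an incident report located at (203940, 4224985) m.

Cast a ray rightward from (203940, 4224985). For each polygon, the edges (by vertex number in listed order) whose endpoints lie on opposite sides of northing = 4224985, where each meets that height, and whether that is right or left of the point:
Inner: 3–4 at easting≈196441.8 (left), 4–5 at easting≈200598.3 (left) → 0 crossings.
Lower: 2–3 at easting≈194579.4 (left), 4–1 at easting≈199319.2 (left) → 0 crossings.
Mid: no edge straddles that height → 0 crossings.
Central: 4–5 at easting≈197017.6 (left), 6–1 at easting≈205859.8 (right) → 1 crossing.
South: 1–2 at easting≈202950.1 (left), 3–4 at easting≈196600.9 (left) → 0 crossings.
Upper: 1–2 at easting≈194298.5 (left), 4–1 at easting≈200284.6 (left) → 0 crossings.
Only Central has an odd count, so the point is inside Central.

Central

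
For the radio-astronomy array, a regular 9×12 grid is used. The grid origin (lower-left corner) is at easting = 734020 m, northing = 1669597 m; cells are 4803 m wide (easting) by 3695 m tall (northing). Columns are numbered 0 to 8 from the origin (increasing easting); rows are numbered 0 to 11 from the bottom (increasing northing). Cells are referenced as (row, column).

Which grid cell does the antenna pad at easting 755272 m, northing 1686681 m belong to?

Column index: ⌊(755272 − 734020) / 4803⌋ = ⌊4.425⌋ = 4
Row offset from origin: ⌊(1686681 − 1669597) / 3695⌋ = ⌊4.624⌋ = 4 → row 4

(4, 4)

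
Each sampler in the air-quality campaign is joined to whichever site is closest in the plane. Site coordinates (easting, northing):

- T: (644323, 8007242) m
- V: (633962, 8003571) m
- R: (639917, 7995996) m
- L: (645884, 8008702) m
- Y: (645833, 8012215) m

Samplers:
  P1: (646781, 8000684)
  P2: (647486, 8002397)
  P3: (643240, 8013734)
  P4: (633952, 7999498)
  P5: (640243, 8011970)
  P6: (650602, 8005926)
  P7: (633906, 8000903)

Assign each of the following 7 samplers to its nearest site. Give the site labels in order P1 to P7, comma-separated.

P1 → T (d²=49049128.00)
P2 → T (d²=33478594.00)
P3 → Y (d²=9031010.00)
P4 → V (d²=16589429.00)
P5 → Y (d²=31308125.00)
P6 → L (d²=29965700.00)
P7 → V (d²=7121360.00)

T, T, Y, V, Y, L, V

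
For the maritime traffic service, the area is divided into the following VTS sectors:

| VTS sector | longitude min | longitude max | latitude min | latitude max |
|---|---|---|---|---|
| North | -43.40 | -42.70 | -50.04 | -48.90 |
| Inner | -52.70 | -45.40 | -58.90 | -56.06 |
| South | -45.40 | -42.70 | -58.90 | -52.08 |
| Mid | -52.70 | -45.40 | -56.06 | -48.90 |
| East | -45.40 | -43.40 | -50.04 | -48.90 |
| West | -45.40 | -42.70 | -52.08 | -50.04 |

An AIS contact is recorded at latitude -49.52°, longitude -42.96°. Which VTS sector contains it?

The point has longitude = -42.96 and latitude = -49.52.
Only North satisfies -43.40 ≤ longitude ≤ -42.70 and -50.04 ≤ latitude ≤ -48.90.

North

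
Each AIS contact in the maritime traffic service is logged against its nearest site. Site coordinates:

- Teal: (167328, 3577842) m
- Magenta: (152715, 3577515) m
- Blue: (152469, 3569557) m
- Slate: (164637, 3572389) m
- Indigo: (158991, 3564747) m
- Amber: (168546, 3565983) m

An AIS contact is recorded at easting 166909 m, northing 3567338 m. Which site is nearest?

Amber

Squared distances to each site:
Teal: 110509577.000; Magenta: 305040965.000; Blue: 213437561.000; Slate: 30674585.000; Indigo: 69408005.000; Amber: 4515794.000.
Minimum at Amber.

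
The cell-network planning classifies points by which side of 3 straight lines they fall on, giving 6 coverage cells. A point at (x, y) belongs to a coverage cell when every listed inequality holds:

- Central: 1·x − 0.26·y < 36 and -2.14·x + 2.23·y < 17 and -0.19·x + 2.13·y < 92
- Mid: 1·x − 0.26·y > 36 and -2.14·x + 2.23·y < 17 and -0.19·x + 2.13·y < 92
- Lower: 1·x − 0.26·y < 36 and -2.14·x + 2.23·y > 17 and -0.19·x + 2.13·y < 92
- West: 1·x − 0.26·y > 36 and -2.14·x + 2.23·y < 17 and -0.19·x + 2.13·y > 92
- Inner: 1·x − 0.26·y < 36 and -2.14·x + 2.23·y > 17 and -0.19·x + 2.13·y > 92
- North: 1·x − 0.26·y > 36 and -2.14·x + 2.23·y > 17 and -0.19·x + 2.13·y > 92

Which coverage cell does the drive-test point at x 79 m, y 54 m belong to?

West

1·79 − 0.26·54 = 64.960, which is > 36
-2.14·79 + 2.23·54 = -48.640, which is < 17
-0.19·79 + 2.13·54 = 100.010, which is > 92
This sign pattern matches West.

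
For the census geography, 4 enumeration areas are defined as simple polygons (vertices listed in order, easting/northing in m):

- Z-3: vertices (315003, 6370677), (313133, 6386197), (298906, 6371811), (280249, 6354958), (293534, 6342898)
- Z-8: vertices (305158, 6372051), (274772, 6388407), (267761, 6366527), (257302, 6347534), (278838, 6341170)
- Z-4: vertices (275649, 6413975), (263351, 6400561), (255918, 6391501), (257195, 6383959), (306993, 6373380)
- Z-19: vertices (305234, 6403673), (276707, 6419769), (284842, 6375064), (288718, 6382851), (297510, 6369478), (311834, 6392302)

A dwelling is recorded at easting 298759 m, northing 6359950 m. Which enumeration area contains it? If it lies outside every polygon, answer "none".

Z-3

Cast a ray rightward from (298759, 6359950). For each polygon, the edges (by vertex number in listed order) whose endpoints lie on opposite sides of northing = 6359950, where each meets that height, and whether that is right or left of the point:
Z-3: 3–4 at easting≈285775.4 (left), 5–1 at easting≈306712.6 (right) → 1 crossing.
Z-8: 3–4 at easting≈264139.2 (left), 5–1 at easting≈294844.3 (left) → 0 crossings.
Z-4: no edge straddles that height → 0 crossings.
Z-19: no edge straddles that height → 0 crossings.
Only Z-3 has an odd count, so the point is inside Z-3.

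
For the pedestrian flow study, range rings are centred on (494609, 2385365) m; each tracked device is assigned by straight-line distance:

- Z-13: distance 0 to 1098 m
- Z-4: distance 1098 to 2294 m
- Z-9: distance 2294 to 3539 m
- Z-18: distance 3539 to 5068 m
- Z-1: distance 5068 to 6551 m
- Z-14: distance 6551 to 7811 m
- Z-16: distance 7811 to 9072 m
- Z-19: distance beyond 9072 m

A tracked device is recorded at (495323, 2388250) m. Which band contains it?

Z-9

Distance = √((495323−494609)² + (2388250−2385365)²) = √(509796.000 + 8323225.000) = 2972.040 m.
2294 ≤ 2972.040 < 3539 → Z-9.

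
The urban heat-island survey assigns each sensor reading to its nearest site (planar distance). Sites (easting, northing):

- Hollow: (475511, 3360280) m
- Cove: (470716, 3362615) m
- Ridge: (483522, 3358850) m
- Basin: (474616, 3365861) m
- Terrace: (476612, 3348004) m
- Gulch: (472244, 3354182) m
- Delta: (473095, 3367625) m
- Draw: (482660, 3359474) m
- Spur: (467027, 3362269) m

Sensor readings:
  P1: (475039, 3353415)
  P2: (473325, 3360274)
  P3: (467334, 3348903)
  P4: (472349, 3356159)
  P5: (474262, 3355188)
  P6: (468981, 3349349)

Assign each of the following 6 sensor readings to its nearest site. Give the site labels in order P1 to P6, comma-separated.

P1 → Gulch (d²=8400314.00)
P2 → Hollow (d²=4778632.00)
P3 → Gulch (d²=51975941.00)
P4 → Gulch (d²=3919554.00)
P5 → Gulch (d²=5084360.00)
P6 → Gulch (d²=34005058.00)

Gulch, Hollow, Gulch, Gulch, Gulch, Gulch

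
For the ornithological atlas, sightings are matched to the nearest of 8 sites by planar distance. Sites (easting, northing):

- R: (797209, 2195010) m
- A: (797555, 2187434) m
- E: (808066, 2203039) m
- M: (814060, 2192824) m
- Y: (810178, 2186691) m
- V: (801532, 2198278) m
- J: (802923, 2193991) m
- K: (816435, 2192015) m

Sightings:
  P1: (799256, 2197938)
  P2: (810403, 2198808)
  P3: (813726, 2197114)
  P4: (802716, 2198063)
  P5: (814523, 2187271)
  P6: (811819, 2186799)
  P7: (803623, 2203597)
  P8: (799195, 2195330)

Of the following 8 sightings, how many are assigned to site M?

P1 → V
P2 → E
P3 → M
P4 → V
P5 → Y
P6 → Y
P7 → E
P8 → R
1 of the 8 goes to M.

1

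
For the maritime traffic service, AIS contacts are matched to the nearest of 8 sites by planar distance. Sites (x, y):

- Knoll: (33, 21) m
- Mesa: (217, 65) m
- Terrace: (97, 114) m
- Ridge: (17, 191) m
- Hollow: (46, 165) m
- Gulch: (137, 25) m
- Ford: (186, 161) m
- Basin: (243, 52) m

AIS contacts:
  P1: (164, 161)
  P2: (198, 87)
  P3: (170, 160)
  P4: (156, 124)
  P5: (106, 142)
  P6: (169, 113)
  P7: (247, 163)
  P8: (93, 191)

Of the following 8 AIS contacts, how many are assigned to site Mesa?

1

P1 → Ford
P2 → Mesa
P3 → Ford
P4 → Ford
P5 → Terrace
P6 → Ford
P7 → Ford
P8 → Hollow
1 of the 8 goes to Mesa.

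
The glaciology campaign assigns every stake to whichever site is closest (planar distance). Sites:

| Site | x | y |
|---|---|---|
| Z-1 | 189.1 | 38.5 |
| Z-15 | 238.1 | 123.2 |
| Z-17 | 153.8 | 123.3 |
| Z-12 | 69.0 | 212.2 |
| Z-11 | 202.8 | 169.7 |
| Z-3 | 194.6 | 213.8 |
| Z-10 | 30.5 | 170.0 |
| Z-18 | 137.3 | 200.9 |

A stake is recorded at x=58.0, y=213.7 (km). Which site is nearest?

Squared distances to each site:
Z-1: 47882.250; Z-15: 40626.260; Z-17: 17349.800; Z-12: 123.250; Z-11: 22903.040; Z-3: 18659.570; Z-10: 2665.940; Z-18: 6452.330.
Minimum at Z-12.

Z-12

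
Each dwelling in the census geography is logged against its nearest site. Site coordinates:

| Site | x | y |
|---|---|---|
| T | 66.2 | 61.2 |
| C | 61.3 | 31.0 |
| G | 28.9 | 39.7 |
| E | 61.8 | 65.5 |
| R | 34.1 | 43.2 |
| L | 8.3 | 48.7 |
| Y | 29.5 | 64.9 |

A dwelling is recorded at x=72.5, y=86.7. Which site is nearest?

Squared distances to each site:
T: 689.940; C: 3227.930; G: 4109.960; E: 563.930; R: 3366.810; L: 5565.640; Y: 2324.240.
Minimum at E.

E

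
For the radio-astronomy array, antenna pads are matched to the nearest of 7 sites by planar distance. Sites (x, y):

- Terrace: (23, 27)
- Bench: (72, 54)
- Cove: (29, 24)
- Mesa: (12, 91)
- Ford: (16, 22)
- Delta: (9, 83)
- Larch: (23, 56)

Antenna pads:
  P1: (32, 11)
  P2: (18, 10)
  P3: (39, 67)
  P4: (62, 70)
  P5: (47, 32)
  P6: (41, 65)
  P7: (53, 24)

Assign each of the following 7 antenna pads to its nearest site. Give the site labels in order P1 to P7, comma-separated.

P1 → Cove (d²=178.00)
P2 → Ford (d²=148.00)
P3 → Larch (d²=377.00)
P4 → Bench (d²=356.00)
P5 → Cove (d²=388.00)
P6 → Larch (d²=405.00)
P7 → Cove (d²=576.00)

Cove, Ford, Larch, Bench, Cove, Larch, Cove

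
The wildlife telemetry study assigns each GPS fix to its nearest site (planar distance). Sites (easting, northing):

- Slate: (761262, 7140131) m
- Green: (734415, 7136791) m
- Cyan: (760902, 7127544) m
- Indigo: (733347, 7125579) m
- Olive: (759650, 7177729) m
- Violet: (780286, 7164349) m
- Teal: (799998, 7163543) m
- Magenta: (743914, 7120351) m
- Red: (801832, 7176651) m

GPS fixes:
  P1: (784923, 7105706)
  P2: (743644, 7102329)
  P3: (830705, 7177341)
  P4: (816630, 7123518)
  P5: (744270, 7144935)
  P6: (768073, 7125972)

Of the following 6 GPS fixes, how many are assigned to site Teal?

1

P1 → Cyan
P2 → Magenta
P3 → Red
P4 → Teal
P5 → Green
P6 → Cyan
1 of the 6 goes to Teal.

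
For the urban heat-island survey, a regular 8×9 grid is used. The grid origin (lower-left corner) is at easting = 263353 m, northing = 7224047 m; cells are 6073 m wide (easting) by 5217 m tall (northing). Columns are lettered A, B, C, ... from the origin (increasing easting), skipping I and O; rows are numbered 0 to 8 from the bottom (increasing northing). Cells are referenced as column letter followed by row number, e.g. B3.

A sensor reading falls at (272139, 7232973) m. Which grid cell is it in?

B1

Column index: ⌊(272139 − 263353) / 6073⌋ = ⌊1.447⌋ = 1 → column B
Row offset from origin: ⌊(7232973 − 7224047) / 5217⌋ = ⌊1.711⌋ = 1 → row 1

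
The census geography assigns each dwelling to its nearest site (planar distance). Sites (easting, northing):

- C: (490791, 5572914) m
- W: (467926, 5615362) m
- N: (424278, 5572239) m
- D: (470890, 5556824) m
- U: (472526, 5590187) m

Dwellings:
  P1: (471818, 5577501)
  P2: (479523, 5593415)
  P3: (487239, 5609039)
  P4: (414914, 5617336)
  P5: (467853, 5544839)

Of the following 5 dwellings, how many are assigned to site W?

1

P1 → U
P2 → U
P3 → W
P4 → N
P5 → D
1 of the 5 goes to W.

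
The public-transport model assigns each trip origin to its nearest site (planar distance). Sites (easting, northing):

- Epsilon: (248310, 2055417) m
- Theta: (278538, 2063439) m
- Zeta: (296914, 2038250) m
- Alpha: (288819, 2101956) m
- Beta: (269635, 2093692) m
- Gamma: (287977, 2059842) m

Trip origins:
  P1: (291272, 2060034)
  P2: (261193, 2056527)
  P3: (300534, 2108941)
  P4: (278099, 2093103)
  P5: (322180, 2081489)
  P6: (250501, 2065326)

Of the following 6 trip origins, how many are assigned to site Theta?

P1 → Gamma
P2 → Epsilon
P3 → Alpha
P4 → Beta
P5 → Alpha
P6 → Epsilon
0 of the 6 go to Theta.

0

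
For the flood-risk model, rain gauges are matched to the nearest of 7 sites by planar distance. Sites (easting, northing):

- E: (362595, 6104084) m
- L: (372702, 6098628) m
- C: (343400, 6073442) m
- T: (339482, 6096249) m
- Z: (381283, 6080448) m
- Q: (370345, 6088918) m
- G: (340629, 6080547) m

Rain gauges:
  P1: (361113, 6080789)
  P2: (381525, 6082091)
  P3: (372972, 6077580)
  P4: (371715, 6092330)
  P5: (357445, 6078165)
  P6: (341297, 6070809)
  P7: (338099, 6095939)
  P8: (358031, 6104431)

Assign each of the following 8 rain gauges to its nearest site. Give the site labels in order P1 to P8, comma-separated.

Q, Z, Z, Q, C, C, T, E

P1 → Q (d²=151310465.00)
P2 → Z (d²=2758013.00)
P3 → Z (d²=77298145.00)
P4 → Q (d²=13518644.00)
P5 → C (d²=219568754.00)
P6 → C (d²=11355298.00)
P7 → T (d²=2008789.00)
P8 → E (d²=20950505.00)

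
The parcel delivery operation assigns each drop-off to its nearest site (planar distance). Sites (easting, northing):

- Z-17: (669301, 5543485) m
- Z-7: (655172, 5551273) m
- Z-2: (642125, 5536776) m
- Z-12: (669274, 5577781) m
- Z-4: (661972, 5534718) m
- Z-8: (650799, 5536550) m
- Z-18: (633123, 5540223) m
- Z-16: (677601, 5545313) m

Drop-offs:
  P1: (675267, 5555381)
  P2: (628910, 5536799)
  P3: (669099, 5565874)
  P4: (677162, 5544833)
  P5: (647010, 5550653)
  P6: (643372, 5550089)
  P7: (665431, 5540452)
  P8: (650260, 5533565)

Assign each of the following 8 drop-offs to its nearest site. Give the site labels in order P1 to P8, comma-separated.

Z-16, Z-18, Z-12, Z-16, Z-7, Z-7, Z-17, Z-8

P1 → Z-16 (d²=106812180.00)
P2 → Z-18 (d²=29473145.00)
P3 → Z-12 (d²=141807274.00)
P4 → Z-16 (d²=423121.00)
P5 → Z-7 (d²=67002644.00)
P6 → Z-7 (d²=140641856.00)
P7 → Z-17 (d²=24175989.00)
P8 → Z-8 (d²=9200746.00)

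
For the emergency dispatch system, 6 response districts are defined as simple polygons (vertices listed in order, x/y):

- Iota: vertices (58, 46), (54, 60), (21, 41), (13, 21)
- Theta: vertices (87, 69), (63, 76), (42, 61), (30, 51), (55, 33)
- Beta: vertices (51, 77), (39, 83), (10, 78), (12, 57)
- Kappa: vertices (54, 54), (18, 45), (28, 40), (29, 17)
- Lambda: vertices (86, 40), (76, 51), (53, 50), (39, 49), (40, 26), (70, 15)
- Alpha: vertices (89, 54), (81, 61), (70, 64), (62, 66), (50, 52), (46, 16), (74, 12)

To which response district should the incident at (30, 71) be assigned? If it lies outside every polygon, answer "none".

Beta

Cast a ray rightward from (30, 71). For each polygon, the edges (by vertex number in listed order) whose endpoints lie on opposite sides of y = 71, where each meets that height, and whether that is right or left of the point:
Iota: no edge straddles that height → 0 crossings.
Theta: 1–2 at x≈80.1 (right), 2–3 at x≈56.0 (right) → 2 crossings.
Beta: 3–4 at x≈10.7 (left), 4–1 at x≈39.3 (right) → 1 crossing.
Kappa: no edge straddles that height → 0 crossings.
Lambda: no edge straddles that height → 0 crossings.
Alpha: no edge straddles that height → 0 crossings.
Only Beta has an odd count, so the point is inside Beta.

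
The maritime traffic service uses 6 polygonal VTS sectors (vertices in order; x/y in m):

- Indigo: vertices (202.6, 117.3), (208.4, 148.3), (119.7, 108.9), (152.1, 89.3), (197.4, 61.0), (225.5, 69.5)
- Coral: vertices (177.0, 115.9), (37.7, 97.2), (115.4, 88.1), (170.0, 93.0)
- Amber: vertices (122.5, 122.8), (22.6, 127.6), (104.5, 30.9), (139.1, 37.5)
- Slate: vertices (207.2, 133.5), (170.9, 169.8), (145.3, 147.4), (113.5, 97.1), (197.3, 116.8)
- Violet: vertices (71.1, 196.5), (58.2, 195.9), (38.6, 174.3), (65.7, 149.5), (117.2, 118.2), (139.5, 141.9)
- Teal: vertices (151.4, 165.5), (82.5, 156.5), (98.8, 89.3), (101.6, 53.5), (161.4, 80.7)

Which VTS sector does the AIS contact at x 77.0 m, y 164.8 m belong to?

Violet

Cast a ray rightward from (77.0, 164.8). For each polygon, the edges (by vertex number in listed order) whose endpoints lie on opposite sides of y = 164.8, where each meets that height, and whether that is right or left of the point:
Indigo: no edge straddles that height → 0 crossings.
Coral: no edge straddles that height → 0 crossings.
Amber: no edge straddles that height → 0 crossings.
Slate: 1–2 at x≈175.90 (right), 2–3 at x≈165.19 (right) → 2 crossings.
Violet: 3–4 at x≈48.98 (left), 6–1 at x≈110.81 (right) → 1 crossing.
Teal: 1–2 at x≈146.04 (right), 5–1 at x≈151.48 (right) → 2 crossings.
Only Violet has an odd count, so the point is inside Violet.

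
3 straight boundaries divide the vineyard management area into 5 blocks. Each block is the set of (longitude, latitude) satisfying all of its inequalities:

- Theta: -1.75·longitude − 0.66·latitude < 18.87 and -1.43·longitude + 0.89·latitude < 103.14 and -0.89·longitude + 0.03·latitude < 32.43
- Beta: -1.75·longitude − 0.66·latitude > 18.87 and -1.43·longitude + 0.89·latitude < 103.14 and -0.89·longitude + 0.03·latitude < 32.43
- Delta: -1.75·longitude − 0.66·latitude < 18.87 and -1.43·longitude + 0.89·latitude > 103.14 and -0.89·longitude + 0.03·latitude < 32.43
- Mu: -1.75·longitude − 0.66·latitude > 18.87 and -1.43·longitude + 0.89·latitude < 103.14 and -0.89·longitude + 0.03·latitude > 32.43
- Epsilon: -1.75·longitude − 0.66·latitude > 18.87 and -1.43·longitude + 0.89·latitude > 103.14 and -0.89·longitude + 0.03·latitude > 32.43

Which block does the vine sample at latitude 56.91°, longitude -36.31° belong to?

Mu

-1.75·-36.31 − 0.66·56.91 = 25.982, which is > 18.87
-1.43·-36.31 + 0.89·56.91 = 102.573, which is < 103.14
-0.89·-36.31 + 0.03·56.91 = 34.023, which is > 32.43
This sign pattern matches Mu.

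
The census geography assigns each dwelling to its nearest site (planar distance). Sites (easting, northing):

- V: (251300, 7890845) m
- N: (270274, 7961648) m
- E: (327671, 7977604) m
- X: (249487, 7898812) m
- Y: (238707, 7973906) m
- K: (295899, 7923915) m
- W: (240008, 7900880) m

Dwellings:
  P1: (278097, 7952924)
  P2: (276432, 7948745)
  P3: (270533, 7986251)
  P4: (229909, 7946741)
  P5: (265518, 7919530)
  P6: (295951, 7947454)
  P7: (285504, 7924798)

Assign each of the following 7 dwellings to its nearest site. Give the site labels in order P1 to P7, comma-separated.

N, N, N, Y, X, K, K

P1 → N (d²=137307505.00)
P2 → N (d²=204408373.00)
P3 → N (d²=605374690.00)
P4 → Y (d²=815342029.00)
P5 → X (d²=686228485.00)
P6 → K (d²=554087225.00)
P7 → K (d²=108835714.00)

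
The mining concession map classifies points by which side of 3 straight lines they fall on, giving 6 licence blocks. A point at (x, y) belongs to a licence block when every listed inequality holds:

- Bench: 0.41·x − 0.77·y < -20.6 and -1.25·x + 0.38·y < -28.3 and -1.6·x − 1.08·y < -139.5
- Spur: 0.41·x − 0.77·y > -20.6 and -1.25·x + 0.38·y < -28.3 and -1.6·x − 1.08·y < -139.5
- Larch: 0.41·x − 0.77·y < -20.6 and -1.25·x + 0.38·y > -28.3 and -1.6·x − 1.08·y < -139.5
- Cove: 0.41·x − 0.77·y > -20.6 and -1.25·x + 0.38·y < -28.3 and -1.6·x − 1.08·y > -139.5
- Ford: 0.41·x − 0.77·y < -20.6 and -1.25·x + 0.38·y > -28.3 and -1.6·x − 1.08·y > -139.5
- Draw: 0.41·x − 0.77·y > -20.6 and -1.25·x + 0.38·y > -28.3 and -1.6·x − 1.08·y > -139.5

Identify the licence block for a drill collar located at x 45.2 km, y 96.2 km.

Larch

0.41·45.2 − 0.77·96.2 = -55.542, which is < -20.6
-1.25·45.2 + 0.38·96.2 = -19.944, which is > -28.3
-1.6·45.2 − 1.08·96.2 = -176.216, which is < -139.5
This sign pattern matches Larch.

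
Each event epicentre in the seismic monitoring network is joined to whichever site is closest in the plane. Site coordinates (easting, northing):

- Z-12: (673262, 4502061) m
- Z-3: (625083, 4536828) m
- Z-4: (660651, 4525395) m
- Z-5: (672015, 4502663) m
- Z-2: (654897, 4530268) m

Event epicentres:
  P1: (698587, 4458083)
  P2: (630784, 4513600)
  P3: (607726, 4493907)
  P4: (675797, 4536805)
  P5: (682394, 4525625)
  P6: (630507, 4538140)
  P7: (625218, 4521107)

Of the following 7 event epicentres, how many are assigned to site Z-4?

P1 → Z-12
P2 → Z-3
P3 → Z-3
P4 → Z-4
P5 → Z-4
P6 → Z-3
P7 → Z-3
2 of the 7 go to Z-4.

2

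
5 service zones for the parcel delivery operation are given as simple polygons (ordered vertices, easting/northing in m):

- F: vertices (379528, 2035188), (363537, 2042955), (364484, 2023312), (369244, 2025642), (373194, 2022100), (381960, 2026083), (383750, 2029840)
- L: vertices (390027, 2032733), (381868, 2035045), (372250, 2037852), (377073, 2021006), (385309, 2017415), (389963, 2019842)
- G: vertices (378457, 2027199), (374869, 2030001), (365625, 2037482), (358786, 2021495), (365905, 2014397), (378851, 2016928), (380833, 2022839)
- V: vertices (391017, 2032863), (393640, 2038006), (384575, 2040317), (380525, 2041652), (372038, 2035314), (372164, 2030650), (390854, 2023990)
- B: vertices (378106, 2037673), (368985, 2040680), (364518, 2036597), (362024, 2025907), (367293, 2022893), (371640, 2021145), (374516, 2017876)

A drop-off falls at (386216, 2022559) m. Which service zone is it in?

L

Cast a ray rightward from (386216, 2022559). For each polygon, the edges (by vertex number in listed order) whose endpoints lie on opposite sides of northing = 2022559, where each meets that height, and whether that is right or left of the point:
F: 4–5 at easting≈372682.1 (left), 5–6 at easting≈374204.2 (left) → 0 crossings.
L: 3–4 at easting≈376628.4 (left), 6–1 at easting≈389976.5 (right) → 1 crossing.
G: 3–4 at easting≈359241.2 (left), 6–7 at easting≈380739.1 (left) → 0 crossings.
V: no edge straddles that height → 0 crossings.
B: 5–6 at easting≈368123.6 (left), 7–1 at easting≈375365.2 (left) → 0 crossings.
Only L has an odd count, so the point is inside L.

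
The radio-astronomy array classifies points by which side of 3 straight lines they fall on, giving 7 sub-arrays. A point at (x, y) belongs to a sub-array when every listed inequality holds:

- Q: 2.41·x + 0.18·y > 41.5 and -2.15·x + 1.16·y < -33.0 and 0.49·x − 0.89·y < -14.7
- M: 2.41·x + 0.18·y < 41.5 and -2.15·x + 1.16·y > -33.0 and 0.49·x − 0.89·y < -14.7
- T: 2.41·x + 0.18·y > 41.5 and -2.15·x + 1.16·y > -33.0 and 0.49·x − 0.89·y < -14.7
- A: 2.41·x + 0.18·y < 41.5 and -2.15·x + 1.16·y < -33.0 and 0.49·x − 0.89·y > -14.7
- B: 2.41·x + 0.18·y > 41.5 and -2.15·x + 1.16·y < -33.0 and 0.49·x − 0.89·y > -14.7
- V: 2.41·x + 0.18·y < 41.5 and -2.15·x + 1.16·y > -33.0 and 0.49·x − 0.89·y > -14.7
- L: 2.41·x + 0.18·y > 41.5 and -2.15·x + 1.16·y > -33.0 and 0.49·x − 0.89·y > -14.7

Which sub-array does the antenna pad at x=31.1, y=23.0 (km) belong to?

2.41·31.1 + 0.18·23.0 = 79.091, which is > 41.5
-2.15·31.1 + 1.16·23.0 = -40.185, which is < -33.0
0.49·31.1 − 0.89·23.0 = -5.231, which is > -14.7
This sign pattern matches B.

B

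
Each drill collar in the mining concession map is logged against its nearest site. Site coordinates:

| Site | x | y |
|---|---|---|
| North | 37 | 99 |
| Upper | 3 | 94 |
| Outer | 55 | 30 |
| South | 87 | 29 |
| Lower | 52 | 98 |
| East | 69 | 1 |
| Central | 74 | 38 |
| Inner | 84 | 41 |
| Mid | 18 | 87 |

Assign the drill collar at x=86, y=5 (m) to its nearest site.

Squared distances to each site:
North: 11237.000; Upper: 14810.000; Outer: 1586.000; South: 577.000; Lower: 9805.000; East: 305.000; Central: 1233.000; Inner: 1300.000; Mid: 11348.000.
Minimum at East.

East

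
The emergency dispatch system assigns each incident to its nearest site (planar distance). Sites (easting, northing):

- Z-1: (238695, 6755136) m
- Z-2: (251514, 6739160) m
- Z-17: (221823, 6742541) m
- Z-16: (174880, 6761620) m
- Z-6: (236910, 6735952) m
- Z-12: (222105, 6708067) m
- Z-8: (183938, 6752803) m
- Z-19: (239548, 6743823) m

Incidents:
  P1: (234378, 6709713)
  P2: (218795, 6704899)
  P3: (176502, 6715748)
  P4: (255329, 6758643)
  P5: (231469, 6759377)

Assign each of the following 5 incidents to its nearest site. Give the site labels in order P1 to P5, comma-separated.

Z-12, Z-12, Z-8, Z-1, Z-1

P1 → Z-12 (d²=153335845.00)
P2 → Z-12 (d²=20992324.00)
P3 → Z-8 (d²=1428367121.00)
P4 → Z-1 (d²=288989005.00)
P5 → Z-1 (d²=70201157.00)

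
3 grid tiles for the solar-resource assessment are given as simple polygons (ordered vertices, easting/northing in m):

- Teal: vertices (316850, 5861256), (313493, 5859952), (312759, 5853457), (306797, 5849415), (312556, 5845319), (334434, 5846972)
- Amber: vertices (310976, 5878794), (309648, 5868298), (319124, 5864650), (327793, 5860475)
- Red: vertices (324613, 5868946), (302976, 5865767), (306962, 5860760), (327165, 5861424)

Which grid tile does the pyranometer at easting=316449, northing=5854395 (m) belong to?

Cast a ray rightward from (316449, 5854395). For each polygon, the edges (by vertex number in listed order) whose endpoints lie on opposite sides of northing = 5854395, where each meets that height, and whether that is right or left of the point:
Teal: 2–3 at easting≈312865.0 (left), 6–1 at easting≈325296.1 (right) → 1 crossing.
Amber: no edge straddles that height → 0 crossings.
Red: no edge straddles that height → 0 crossings.
Only Teal has an odd count, so the point is inside Teal.

Teal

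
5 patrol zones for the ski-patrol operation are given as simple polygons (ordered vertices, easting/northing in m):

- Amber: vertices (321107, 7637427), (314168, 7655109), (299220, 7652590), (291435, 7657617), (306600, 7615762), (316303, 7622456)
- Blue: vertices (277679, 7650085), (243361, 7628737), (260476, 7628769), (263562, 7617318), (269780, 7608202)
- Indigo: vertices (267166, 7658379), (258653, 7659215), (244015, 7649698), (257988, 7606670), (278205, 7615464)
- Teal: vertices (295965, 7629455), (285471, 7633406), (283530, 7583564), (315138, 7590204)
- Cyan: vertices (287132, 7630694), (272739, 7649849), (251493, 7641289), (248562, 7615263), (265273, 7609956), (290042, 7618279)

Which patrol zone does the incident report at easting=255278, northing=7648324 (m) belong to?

Indigo

Cast a ray rightward from (255278, 7648324). For each polygon, the edges (by vertex number in listed order) whose endpoints lie on opposite sides of northing = 7648324, where each meets that height, and whether that is right or left of the point:
Amber: 1–2 at easting≈316830.7 (right), 4–5 at easting≈294802.1 (right) → 2 crossings.
Blue: 1–2 at easting≈274848.1 (right), 5–1 at easting≈277346.9 (right) → 2 crossings.
Indigo: 3–4 at easting≈244461.2 (left), 5–1 at easting≈269752.4 (right) → 1 crossing.
Teal: no edge straddles that height → 0 crossings.
Cyan: 1–2 at easting≈273884.9 (right), 2–3 at easting≈268953.9 (right) → 2 crossings.
Only Indigo has an odd count, so the point is inside Indigo.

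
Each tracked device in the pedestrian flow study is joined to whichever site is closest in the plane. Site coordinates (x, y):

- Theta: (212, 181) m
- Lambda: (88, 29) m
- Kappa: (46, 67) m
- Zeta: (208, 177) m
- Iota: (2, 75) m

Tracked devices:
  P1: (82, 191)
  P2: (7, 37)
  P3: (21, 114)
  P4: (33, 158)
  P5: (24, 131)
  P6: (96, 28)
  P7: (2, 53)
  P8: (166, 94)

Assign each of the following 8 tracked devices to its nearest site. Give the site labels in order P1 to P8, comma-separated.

P1 → Zeta (d²=16072.00)
P2 → Iota (d²=1469.00)
P3 → Iota (d²=1882.00)
P4 → Iota (d²=7850.00)
P5 → Iota (d²=3620.00)
P6 → Lambda (d²=65.00)
P7 → Iota (d²=484.00)
P8 → Zeta (d²=8653.00)

Zeta, Iota, Iota, Iota, Iota, Lambda, Iota, Zeta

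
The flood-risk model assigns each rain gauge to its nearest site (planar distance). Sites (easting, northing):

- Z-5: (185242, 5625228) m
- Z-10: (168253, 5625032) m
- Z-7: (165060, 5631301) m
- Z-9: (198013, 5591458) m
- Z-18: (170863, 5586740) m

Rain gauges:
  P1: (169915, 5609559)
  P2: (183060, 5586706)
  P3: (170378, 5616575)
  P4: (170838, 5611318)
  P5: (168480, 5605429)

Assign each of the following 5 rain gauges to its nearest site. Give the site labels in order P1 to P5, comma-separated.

P1 → Z-10 (d²=242175973.00)
P2 → Z-18 (d²=148767965.00)
P3 → Z-10 (d²=76036474.00)
P4 → Z-10 (d²=194756021.00)
P5 → Z-18 (d²=354957410.00)

Z-10, Z-18, Z-10, Z-10, Z-18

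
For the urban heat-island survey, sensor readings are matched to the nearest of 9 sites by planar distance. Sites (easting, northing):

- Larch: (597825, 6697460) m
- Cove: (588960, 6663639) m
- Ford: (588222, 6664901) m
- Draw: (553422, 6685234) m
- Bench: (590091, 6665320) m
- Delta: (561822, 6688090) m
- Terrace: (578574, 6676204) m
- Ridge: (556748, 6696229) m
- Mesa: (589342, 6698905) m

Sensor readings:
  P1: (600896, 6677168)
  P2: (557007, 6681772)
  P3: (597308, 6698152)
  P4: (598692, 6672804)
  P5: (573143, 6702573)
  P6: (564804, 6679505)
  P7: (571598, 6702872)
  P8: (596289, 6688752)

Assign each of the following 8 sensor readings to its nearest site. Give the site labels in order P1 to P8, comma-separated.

Bench, Draw, Larch, Bench, Mesa, Delta, Ridge, Larch

P1 → Bench (d²=257123129.00)
P2 → Draw (d²=24837669.00)
P3 → Larch (d²=746153.00)
P4 → Bench (d²=129987457.00)
P5 → Mesa (d²=275861825.00)
P6 → Delta (d²=82594549.00)
P7 → Ridge (d²=264651949.00)
P8 → Larch (d²=78188560.00)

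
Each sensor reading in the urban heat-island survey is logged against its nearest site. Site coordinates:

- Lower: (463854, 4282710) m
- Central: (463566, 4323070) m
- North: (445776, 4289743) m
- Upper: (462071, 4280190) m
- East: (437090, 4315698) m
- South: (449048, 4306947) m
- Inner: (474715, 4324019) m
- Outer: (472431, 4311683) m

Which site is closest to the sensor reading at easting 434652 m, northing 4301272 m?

Squared distances to each site:
Lower: 1197304648.000; Central: 1311172200.000; North: 256661217.000; Upper: 1196252285.000; East: 214053320.000; South: 239450441.000; Inner: 2122469978.000; Outer: 1535641762.000.
Minimum at East.

East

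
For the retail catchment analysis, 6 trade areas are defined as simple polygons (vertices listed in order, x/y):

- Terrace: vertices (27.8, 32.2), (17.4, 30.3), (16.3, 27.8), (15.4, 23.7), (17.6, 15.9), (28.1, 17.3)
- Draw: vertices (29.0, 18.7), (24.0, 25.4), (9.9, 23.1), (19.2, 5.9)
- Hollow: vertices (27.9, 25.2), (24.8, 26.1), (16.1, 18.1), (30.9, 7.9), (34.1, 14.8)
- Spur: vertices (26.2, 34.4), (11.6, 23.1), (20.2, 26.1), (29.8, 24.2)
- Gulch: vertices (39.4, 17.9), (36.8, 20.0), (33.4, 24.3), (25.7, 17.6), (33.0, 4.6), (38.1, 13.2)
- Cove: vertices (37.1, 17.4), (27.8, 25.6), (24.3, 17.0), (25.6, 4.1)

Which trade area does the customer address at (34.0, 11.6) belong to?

Cast a ray rightward from (34.0, 11.6). For each polygon, the edges (by vertex number in listed order) whose endpoints lie on opposite sides of y = 11.6, where each meets that height, and whether that is right or left of the point:
Terrace: no edge straddles that height → 0 crossings.
Draw: 3–4 at x≈16.12 (left), 4–1 at x≈23.56 (left) → 0 crossings.
Hollow: 3–4 at x≈25.53 (left), 4–5 at x≈32.62 (left) → 0 crossings.
Spur: no edge straddles that height → 0 crossings.
Gulch: 4–5 at x≈29.07 (left), 5–6 at x≈37.15 (right) → 1 crossing.
Cove: 3–4 at x≈24.84 (left), 4–1 at x≈32.08 (left) → 0 crossings.
Only Gulch has an odd count, so the point is inside Gulch.

Gulch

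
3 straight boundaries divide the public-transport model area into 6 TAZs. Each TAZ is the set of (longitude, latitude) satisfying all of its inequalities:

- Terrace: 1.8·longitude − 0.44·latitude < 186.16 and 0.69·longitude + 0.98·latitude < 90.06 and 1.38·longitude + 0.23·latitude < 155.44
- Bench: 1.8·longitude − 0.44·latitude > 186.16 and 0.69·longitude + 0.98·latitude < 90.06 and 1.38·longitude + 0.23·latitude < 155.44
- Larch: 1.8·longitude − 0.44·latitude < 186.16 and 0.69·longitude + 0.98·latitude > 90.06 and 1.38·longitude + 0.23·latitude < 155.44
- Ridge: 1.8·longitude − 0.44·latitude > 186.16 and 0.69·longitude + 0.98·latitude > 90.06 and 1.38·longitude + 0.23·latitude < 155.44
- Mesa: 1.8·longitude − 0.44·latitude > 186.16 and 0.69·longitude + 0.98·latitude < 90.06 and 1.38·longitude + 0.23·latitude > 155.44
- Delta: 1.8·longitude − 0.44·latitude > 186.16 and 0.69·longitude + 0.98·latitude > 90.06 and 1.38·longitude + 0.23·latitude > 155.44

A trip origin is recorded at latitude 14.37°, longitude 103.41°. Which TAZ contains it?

Terrace

1.8·103.41 − 0.44·14.37 = 179.815, which is < 186.16
0.69·103.41 + 0.98·14.37 = 85.435, which is < 90.06
1.38·103.41 + 0.23·14.37 = 146.011, which is < 155.44
This sign pattern matches Terrace.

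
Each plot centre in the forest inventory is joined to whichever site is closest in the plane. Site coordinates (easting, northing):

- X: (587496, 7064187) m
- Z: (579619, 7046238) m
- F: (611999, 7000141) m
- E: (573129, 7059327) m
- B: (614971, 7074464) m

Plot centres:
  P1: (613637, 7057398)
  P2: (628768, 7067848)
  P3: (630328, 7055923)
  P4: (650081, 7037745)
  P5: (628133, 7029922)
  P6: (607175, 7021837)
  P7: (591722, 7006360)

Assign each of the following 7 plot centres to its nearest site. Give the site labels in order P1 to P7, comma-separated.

P1 → B (d²=293027912.00)
P2 → B (d²=234128665.00)
P3 → B (d²=579606130.00)
P4 → B (d²=2580997061.00)
P5 → F (d²=1147213917.00)
P6 → F (d²=493987392.00)
P7 → F (d²=449832690.00)

B, B, B, B, F, F, F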